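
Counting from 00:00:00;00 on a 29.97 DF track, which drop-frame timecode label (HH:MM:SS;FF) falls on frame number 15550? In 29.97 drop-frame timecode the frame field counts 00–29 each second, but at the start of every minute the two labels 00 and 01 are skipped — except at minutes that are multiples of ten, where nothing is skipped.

00:08:38;26

Each 10-minute DF block holds 10 × 60 × 30 − 9 × 2 = 17982 frames. 15550 ÷ 17982 → 0 full blocks, remainder 15550.
Within the partial block the first minute is 1800 frames and each further minute 1798, so 8 further minute boundaries passed. Total skipped labels = 18 × 0 + 2 × 8 = 16.
Non-drop label index = 15550 + 16 = 15566; at 30 labels/s that is 00:08:38:26, i.e. DF 00:08:38;26.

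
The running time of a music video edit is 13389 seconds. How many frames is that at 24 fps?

321336 frames

Frames = 13389 × 24 = 321336.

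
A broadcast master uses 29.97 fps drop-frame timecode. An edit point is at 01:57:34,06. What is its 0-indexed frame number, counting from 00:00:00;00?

211414

Complete 10-minute blocks: 11, each 17982 frames → 197802.
Remaining 7 whole minutes in the current block: 1800 + 6 × 1798 = 12588 frames.
Within the current minute: 34 × 30 + 6 − 2 = 1024 (labels ;00/;01 skipped at this minute). Total = 197802 + 12588 + 1024 = 211414.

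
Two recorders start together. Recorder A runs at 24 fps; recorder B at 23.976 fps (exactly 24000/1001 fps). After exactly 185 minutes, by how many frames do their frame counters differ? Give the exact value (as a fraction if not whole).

266400/1001 frames

185 min = 11100 s.
A emits 24 × 11100 = 266400 frames; B emits 24000/1001 × 11100 = 266400000/1001.
Difference = 266400/1001 frames (≈ 266.1339); B is behind A.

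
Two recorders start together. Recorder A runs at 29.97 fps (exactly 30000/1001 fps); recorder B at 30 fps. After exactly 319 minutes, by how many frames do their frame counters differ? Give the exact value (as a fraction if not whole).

319 min = 19140 s.
A emits 30000/1001 × 19140 = 52200000/91 frames; B emits 30 × 19140 = 574200.
Difference = 52200/91 frames (≈ 573.6264); B is ahead of A.

52200/91 frames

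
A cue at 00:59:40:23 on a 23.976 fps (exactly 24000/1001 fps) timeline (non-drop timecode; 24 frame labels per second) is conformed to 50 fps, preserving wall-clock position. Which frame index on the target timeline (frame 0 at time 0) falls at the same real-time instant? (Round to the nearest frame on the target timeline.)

Source frame index: (0×3600 + 59×60 + 40) × 24 + 23 = 85943.
Real time: 85943 / (24000/1001) = 86028943/24000 s.
Target frame: (86028943/24000) × (50) = 86028943/480 ≈ 179226.965 → 179227.

frame 179227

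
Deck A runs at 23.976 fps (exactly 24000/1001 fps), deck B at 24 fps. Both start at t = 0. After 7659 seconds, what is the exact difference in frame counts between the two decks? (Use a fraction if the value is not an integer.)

A emits 24000/1001 × 7659 = 183816000/1001 frames; B emits 24 × 7659 = 183816.
Difference = 183816/1001 frames (≈ 183.6324); B is ahead of A.

183816/1001 frames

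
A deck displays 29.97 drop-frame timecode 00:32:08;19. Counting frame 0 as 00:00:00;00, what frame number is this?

As if non-drop at 30 labels/s: (0 × 3600 + 32 × 60 + 8) × 30 + 19 = 57859.
Minute boundaries passed: 32; those not divisible by 10: 32 − 3 = 29; dropped labels = 2 × 29 = 58.
Actual frame index = 57859 − 58 = 57801.

57801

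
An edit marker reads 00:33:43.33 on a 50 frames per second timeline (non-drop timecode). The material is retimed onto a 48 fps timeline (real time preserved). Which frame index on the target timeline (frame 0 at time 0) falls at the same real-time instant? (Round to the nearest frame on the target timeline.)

Source frame index: (0×3600 + 33×60 + 43) × 50 + 33 = 101183.
Real time: 101183 / (50) = 101183/50 s.
Target frame: (101183/50) × (48) = 2428392/25 ≈ 97135.680 → 97136.

frame 97136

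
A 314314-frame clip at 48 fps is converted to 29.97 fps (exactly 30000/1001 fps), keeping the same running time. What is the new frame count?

196250 frames

Target frames = source frames × (target rate / source rate) = 314314 × (30000/1001)/(48) = 314314 × 625/1001 = 196250.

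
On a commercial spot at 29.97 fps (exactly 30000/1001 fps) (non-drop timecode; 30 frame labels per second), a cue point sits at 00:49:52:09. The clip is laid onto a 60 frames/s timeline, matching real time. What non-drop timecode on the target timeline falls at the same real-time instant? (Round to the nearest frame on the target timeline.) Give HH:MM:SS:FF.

00:49:55:18

Source frame index: (0×3600 + 49×60 + 52) × 30 + 9 = 89769.
Real time: 89769 / (30000/1001) = 29952923/10000 s.
Target frame: (29952923/10000) × (60) = 89858769/500 ≈ 179717.538 → 179718.
At 60 labels/s: frame 179718 → 00:49:55:18.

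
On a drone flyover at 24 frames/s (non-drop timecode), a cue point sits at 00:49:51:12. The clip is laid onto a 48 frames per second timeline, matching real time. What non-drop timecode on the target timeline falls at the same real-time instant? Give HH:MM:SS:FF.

Source frame index: (0×3600 + 49×60 + 51) × 24 + 12 = 71796.
Real time: 71796 / (24) = 5983/2 s.
Target frame: (5983/2) × (48) = 143592.
At 48 labels/s: frame 143592 → 00:49:51:24.

00:49:51:24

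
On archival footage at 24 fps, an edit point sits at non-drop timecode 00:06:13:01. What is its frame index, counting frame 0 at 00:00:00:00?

8953

Total seconds to the label: (0 × 3600 + 6 × 60 + 13) = 373.
Frame index = 373 × 24 + 1 = 8953.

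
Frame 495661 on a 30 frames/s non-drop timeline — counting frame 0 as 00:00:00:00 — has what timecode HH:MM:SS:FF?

495661 ÷ 30 = 16522 full seconds, remainder 1 frame.
16522 s = 4 h 35 min 22 s.
Timecode: 04:35:22:01.

04:35:22:01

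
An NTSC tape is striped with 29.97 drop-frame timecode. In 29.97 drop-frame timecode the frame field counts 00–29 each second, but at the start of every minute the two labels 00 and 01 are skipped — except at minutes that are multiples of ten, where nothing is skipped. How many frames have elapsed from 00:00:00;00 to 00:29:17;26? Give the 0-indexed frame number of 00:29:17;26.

Complete 10-minute blocks: 2, each 17982 frames → 35964.
Remaining 9 whole minutes in the current block: 1800 + 8 × 1798 = 16184 frames.
Within the current minute: 17 × 30 + 26 − 2 = 534 (labels ;00/;01 skipped at this minute). Total = 35964 + 16184 + 534 = 52682.

52682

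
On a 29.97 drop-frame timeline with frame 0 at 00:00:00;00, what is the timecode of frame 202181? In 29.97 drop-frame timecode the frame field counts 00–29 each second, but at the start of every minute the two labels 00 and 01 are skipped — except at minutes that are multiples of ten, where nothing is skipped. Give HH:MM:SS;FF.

01:52:26;03

Ten DF minutes hold 17982 frames, so frame 202181 lies in block 11 (frames 197802–215783) with 4379 frames into that block.
The block's first minute is 1800 frames and the rest 1798 each; 4379 frames reaches minute 2, so 11 × 18 + 2 × 2 = 202 labels have been skipped so far.
Adding those back, label number 202181 + 202 = 202383 at 30 labels/s is 6746 s + 3 f = 1 h 52 min 26 s frame 3, i.e. 01:52:26;03.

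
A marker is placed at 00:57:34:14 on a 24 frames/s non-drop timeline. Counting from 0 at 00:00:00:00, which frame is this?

frame 82910

Total seconds to the label: (0 × 3600 + 57 × 60 + 34) = 3454.
Frame index = 3454 × 24 + 14 = 82910.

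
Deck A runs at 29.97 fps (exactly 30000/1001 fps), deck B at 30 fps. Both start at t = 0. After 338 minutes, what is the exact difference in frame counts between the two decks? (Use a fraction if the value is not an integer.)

338 min = 20280 s.
A emits 30000/1001 × 20280 = 46800000/77 frames; B emits 30 × 20280 = 608400.
Difference = 46800/77 frames (≈ 607.7922); B is ahead of A.

46800/77 frames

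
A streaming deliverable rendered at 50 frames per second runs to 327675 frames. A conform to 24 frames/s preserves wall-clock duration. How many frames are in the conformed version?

Target frames = source frames × (target rate / source rate) = 327675 × (24)/(50) = 327675 × 12/25 = 157284.

157284 frames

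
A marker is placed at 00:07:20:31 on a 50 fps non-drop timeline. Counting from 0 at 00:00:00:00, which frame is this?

22031

Total seconds to the label: (0 × 3600 + 7 × 60 + 20) = 440.
Frame index = 440 × 50 + 31 = 22031.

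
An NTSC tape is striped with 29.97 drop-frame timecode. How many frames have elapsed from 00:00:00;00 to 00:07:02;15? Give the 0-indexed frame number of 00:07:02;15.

As if non-drop at 30 labels/s: (0 × 3600 + 7 × 60 + 2) × 30 + 15 = 12675.
Minute boundaries passed: 7; those not divisible by 10: 7 − 0 = 7; dropped labels = 2 × 7 = 14.
Actual frame index = 12675 − 14 = 12661.

12661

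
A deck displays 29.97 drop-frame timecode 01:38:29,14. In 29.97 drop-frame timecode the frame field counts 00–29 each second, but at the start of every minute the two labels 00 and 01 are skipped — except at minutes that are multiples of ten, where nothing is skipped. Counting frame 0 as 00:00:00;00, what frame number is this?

177106

As if non-drop at 30 labels/s: (1 × 3600 + 38 × 60 + 29) × 30 + 14 = 177284.
Minute boundaries passed: 98; those not divisible by 10: 98 − 9 = 89; dropped labels = 2 × 89 = 178.
Actual frame index = 177284 − 178 = 177106.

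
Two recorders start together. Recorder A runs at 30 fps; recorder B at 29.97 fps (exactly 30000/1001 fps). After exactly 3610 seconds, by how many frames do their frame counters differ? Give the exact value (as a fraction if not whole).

108300/1001 frames

A emits 30 × 3610 = 108300 frames; B emits 30000/1001 × 3610 = 108300000/1001.
Difference = 108300/1001 frames (≈ 108.1918); B is behind A.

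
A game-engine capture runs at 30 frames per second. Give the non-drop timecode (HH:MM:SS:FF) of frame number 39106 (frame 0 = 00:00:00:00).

39106 ÷ 30 = 1303 full seconds, remainder 16 frames.
1303 s = 0 h 21 min 43 s.
Timecode: 00:21:43:16.

00:21:43:16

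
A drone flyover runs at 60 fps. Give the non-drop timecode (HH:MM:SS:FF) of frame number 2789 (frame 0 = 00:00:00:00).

2789 ÷ 60 = 46 full seconds, remainder 29 frames.
46 s = 0 h 0 min 46 s.
Timecode: 00:00:46:29.

00:00:46:29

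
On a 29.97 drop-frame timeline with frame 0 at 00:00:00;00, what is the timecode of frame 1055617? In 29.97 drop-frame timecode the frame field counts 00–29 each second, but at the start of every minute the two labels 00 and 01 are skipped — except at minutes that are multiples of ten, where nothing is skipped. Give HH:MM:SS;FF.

Each 10-minute DF block holds 10 × 60 × 30 − 9 × 2 = 17982 frames. 1055617 ÷ 17982 → 58 full blocks, remainder 12661.
Within the partial block the first minute is 1800 frames and each further minute 1798, so 7 further minute boundaries passed. Total skipped labels = 18 × 58 + 2 × 7 = 1058.
Non-drop label index = 1055617 + 1058 = 1056675; at 30 labels/s that is 09:47:02:15, i.e. DF 09:47:02;15.

09:47:02;15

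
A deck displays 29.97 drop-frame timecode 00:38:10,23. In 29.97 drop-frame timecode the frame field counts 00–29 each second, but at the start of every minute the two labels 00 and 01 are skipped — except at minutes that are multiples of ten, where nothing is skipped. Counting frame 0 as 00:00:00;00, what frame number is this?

As if non-drop at 30 labels/s: (0 × 3600 + 38 × 60 + 10) × 30 + 23 = 68723.
Minute boundaries passed: 38; those not divisible by 10: 38 − 3 = 35; dropped labels = 2 × 35 = 70.
Actual frame index = 68723 − 70 = 68653.

68653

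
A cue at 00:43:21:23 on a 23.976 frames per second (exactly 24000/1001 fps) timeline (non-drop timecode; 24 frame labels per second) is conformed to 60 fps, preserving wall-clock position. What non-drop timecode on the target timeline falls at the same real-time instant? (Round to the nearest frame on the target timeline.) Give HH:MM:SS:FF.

00:43:24:34

Source frame index: (0×3600 + 43×60 + 21) × 24 + 23 = 62447.
Real time: 62447 / (24000/1001) = 62509447/24000 s.
Target frame: (62509447/24000) × (60) = 62509447/400 ≈ 156273.617 → 156274.
At 60 labels/s: frame 156274 → 00:43:24:34.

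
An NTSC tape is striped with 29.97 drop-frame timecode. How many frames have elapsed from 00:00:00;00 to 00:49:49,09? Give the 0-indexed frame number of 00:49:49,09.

As if non-drop at 30 labels/s: (0 × 3600 + 49 × 60 + 49) × 30 + 9 = 89679.
Minute boundaries passed: 49; those not divisible by 10: 49 − 4 = 45; dropped labels = 2 × 45 = 90.
Actual frame index = 89679 − 90 = 89589.

89589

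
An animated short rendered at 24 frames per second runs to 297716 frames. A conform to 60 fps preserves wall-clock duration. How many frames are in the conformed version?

Target frames = source frames × (target rate / source rate) = 297716 × (60)/(24) = 297716 × 5/2 = 744290.

744290 frames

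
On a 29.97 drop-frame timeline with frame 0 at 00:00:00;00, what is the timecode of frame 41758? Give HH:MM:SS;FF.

00:23:13;10

Each 10-minute DF block holds 10 × 60 × 30 − 9 × 2 = 17982 frames. 41758 ÷ 17982 → 2 full blocks, remainder 5794.
Within the partial block the first minute is 1800 frames and each further minute 1798, so 3 further minute boundaries passed. Total skipped labels = 18 × 2 + 2 × 3 = 42.
Non-drop label index = 41758 + 42 = 41800; at 30 labels/s that is 00:23:13:10, i.e. DF 00:23:13;10.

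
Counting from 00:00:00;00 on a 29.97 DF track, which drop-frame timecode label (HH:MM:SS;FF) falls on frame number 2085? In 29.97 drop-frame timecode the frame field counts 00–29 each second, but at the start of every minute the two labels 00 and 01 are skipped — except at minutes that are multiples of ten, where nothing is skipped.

Each 10-minute DF block holds 10 × 60 × 30 − 9 × 2 = 17982 frames. 2085 ÷ 17982 → 0 full blocks, remainder 2085.
Within the partial block the first minute is 1800 frames and each further minute 1798, so 1 further minute boundary passed. Total skipped labels = 18 × 0 + 2 × 1 = 2.
Non-drop label index = 2085 + 2 = 2087; at 30 labels/s that is 00:01:09:17, i.e. DF 00:01:09;17.

00:01:09;17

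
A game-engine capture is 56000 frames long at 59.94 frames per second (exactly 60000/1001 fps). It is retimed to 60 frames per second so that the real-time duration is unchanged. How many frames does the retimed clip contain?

56056 frames

Target frames = source frames × (target rate / source rate) = 56000 × (60)/(60000/1001) = 56000 × 1001/1000 = 56056.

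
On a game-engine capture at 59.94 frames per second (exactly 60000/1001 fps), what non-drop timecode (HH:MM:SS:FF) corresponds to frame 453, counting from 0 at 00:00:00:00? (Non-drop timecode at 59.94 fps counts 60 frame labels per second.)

00:00:07:33

453 ÷ 60 = 7 full seconds, remainder 33 frames.
7 s = 0 h 0 min 7 s.
Timecode: 00:00:07:33.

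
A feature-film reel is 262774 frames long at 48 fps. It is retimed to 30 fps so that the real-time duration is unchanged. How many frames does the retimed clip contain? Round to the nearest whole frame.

164234 frames

Frames at target rate = 262774 × (30) / (48) = 656935/4 ≈ 164233.750.
Nearest whole frame: 164234.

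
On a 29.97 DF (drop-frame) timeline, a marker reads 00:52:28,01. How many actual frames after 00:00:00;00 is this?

94347

As if non-drop at 30 labels/s: (0 × 3600 + 52 × 60 + 28) × 30 + 1 = 94441.
Minute boundaries passed: 52; those not divisible by 10: 52 − 5 = 47; dropped labels = 2 × 47 = 94.
Actual frame index = 94441 − 94 = 94347.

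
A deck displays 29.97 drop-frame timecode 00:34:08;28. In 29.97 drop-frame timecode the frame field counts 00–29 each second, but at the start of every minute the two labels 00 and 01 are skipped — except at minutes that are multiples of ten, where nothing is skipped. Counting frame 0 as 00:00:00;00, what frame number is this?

61406

Complete 10-minute blocks: 3, each 17982 frames → 53946.
Remaining 4 whole minutes in the current block: 1800 + 3 × 1798 = 7194 frames.
Within the current minute: 8 × 30 + 28 − 2 = 266 (labels ;00/;01 skipped at this minute). Total = 53946 + 7194 + 266 = 61406.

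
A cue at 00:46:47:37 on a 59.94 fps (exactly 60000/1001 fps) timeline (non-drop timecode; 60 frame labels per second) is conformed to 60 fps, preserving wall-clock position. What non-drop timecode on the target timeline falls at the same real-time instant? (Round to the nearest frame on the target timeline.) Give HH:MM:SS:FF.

00:46:50:25

Source frame index: (0×3600 + 46×60 + 47) × 60 + 37 = 168457.
Real time: 168457 / (60000/1001) = 168625457/60000 s.
Target frame: (168625457/60000) × (60) = 168625457/1000 ≈ 168625.457 → 168625.
At 60 labels/s: frame 168625 → 00:46:50:25.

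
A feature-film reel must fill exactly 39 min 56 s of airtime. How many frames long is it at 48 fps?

115008 frames

39 min 56 s = 2396 s.
Frames = 2396 × 48 = 115008.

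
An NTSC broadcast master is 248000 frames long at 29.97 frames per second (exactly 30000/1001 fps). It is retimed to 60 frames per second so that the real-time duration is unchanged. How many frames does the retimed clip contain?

Target frames = source frames × (target rate / source rate) = 248000 × (60)/(30000/1001) = 248000 × 1001/500 = 496496.

496496 frames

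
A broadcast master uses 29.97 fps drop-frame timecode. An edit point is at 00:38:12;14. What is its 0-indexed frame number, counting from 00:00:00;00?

Complete 10-minute blocks: 3, each 17982 frames → 53946.
Remaining 8 whole minutes in the current block: 1800 + 7 × 1798 = 14386 frames.
Within the current minute: 12 × 30 + 14 − 2 = 372 (labels ;00/;01 skipped at this minute). Total = 53946 + 14386 + 372 = 68704.

68704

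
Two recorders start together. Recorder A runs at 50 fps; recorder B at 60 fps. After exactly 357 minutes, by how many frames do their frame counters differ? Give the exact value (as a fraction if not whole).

357 min = 21420 s.
A emits 50 × 21420 = 1071000 frames; B emits 60 × 21420 = 1285200.
Difference = 214200 frames; B is ahead of A.

214200 frames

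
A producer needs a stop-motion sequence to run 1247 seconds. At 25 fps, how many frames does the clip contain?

31175 frames

Frames = 1247 × 25 = 31175.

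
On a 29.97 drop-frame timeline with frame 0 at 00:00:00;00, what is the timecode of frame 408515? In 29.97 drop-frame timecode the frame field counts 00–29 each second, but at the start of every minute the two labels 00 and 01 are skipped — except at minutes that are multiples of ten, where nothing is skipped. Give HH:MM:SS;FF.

Ten DF minutes hold 17982 frames, so frame 408515 lies in block 22 (frames 395604–413585) with 12911 frames into that block.
The block's first minute is 1800 frames and the rest 1798 each; 12911 frames reaches minute 7, so 22 × 18 + 7 × 2 = 410 labels have been skipped so far.
Adding those back, label number 408515 + 410 = 408925 at 30 labels/s is 13630 s + 25 f = 3 h 47 min 10 s frame 25, i.e. 03:47:10;25.

03:47:10;25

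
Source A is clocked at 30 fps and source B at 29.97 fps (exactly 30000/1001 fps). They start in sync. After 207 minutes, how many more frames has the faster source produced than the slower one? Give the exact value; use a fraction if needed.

372600/1001 frames

207 min = 12420 s.
A emits 30 × 12420 = 372600 frames; B emits 30000/1001 × 12420 = 372600000/1001.
Difference = 372600/1001 frames (≈ 372.2278); B is behind A.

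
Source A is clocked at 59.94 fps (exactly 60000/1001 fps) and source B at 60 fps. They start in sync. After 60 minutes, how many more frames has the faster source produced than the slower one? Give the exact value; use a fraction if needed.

216000/1001 frames

60 min = 3600 s.
A emits 60000/1001 × 3600 = 216000000/1001 frames; B emits 60 × 3600 = 216000.
Difference = 216000/1001 frames (≈ 215.7842); B is ahead of A.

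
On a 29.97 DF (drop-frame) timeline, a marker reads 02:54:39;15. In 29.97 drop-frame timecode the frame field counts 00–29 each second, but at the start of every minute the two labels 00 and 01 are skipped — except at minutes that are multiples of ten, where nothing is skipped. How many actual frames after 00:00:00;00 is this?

314071

As if non-drop at 30 labels/s: (2 × 3600 + 54 × 60 + 39) × 30 + 15 = 314385.
Minute boundaries passed: 174; those not divisible by 10: 174 − 17 = 157; dropped labels = 2 × 157 = 314.
Actual frame index = 314385 − 314 = 314071.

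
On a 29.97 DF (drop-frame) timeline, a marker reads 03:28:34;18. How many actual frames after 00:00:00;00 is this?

As if non-drop at 30 labels/s: (3 × 3600 + 28 × 60 + 34) × 30 + 18 = 375438.
Minute boundaries passed: 208; those not divisible by 10: 208 − 20 = 188; dropped labels = 2 × 188 = 376.
Actual frame index = 375438 − 376 = 375062.

375062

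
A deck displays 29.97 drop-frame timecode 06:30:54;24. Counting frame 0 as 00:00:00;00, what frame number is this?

As if non-drop at 30 labels/s: (6 × 3600 + 30 × 60 + 54) × 30 + 24 = 703644.
Minute boundaries passed: 390; those not divisible by 10: 390 − 39 = 351; dropped labels = 2 × 351 = 702.
Actual frame index = 703644 − 702 = 702942.

702942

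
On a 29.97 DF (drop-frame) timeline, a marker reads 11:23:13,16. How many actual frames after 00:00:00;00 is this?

Complete 10-minute blocks: 68, each 17982 frames → 1222776.
Remaining 3 whole minutes in the current block: 1800 + 2 × 1798 = 5396 frames.
Within the current minute: 13 × 30 + 16 − 2 = 404 (labels ;00/;01 skipped at this minute). Total = 1222776 + 5396 + 404 = 1228576.

1228576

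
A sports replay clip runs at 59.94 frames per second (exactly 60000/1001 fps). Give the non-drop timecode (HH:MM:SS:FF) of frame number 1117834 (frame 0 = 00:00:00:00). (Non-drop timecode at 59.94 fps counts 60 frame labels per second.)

05:10:30:34

1117834 ÷ 60 = 18630 full seconds, remainder 34 frames.
18630 s = 5 h 10 min 30 s.
Timecode: 05:10:30:34.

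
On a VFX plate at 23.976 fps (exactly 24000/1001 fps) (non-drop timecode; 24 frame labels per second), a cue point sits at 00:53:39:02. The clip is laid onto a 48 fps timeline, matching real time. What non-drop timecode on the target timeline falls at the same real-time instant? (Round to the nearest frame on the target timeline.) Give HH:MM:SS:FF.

Source frame index: (0×3600 + 53×60 + 39) × 24 + 2 = 77258.
Real time: 77258 / (24000/1001) = 38667629/12000 s.
Target frame: (38667629/12000) × (48) = 38667629/250 ≈ 154670.516 → 154671.
At 48 labels/s: frame 154671 → 00:53:42:15.

00:53:42:15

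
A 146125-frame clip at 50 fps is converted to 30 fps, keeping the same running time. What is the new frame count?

87675 frames

Target frames = source frames × (target rate / source rate) = 146125 × (30)/(50) = 146125 × 3/5 = 87675.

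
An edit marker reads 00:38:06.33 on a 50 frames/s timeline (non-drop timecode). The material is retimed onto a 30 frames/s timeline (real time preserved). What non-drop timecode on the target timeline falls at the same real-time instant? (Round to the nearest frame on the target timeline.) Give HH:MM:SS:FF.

Source frame index: (0×3600 + 38×60 + 6) × 50 + 33 = 114333.
Real time: 114333 / (50) = 114333/50 s.
Target frame: (114333/50) × (30) = 342999/5 ≈ 68599.800 → 68600.
At 30 labels/s: frame 68600 → 00:38:06:20.

00:38:06:20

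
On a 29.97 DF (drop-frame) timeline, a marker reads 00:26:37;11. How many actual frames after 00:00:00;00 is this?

Complete 10-minute blocks: 2, each 17982 frames → 35964.
Remaining 6 whole minutes in the current block: 1800 + 5 × 1798 = 10790 frames.
Within the current minute: 37 × 30 + 11 − 2 = 1119 (labels ;00/;01 skipped at this minute). Total = 35964 + 10790 + 1119 = 47873.

47873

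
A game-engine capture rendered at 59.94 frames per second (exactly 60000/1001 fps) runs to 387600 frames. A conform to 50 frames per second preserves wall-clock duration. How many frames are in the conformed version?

Target frames = source frames × (target rate / source rate) = 387600 × (50)/(60000/1001) = 387600 × 1001/1200 = 323323.

323323 frames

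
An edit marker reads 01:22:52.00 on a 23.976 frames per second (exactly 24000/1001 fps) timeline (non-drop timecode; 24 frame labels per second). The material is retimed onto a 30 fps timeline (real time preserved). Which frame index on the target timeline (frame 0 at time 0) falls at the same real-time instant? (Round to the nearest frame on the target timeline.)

frame 149309

Source frame index: (1×3600 + 22×60 + 52) × 24 + 0 = 119328.
Real time: 119328 / (24000/1001) = 1244243/250 s.
Target frame: (1244243/250) × (30) = 3732729/25 ≈ 149309.160 → 149309.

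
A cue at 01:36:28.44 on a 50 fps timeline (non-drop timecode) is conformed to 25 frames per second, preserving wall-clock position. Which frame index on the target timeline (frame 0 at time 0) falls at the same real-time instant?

Source frame index: (1×3600 + 36×60 + 28) × 50 + 44 = 289444.
Real time: 289444 / (50) = 144722/25 s.
Target frame: (144722/25) × (25) = 144722.

frame 144722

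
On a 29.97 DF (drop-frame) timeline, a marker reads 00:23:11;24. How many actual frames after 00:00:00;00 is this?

As if non-drop at 30 labels/s: (0 × 3600 + 23 × 60 + 11) × 30 + 24 = 41754.
Minute boundaries passed: 23; those not divisible by 10: 23 − 2 = 21; dropped labels = 2 × 21 = 42.
Actual frame index = 41754 − 42 = 41712.

41712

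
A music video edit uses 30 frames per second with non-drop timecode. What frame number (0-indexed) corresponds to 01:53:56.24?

frame 205104

Total seconds to the label: (1 × 3600 + 53 × 60 + 56) = 6836.
Frame index = 6836 × 30 + 24 = 205104.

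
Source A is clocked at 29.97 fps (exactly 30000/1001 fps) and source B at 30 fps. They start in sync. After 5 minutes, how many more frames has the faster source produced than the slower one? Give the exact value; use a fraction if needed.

5 min = 300 s.
A emits 30000/1001 × 300 = 9000000/1001 frames; B emits 30 × 300 = 9000.
Difference = 9000/1001 frames (≈ 8.9910); B is ahead of A.

9000/1001 frames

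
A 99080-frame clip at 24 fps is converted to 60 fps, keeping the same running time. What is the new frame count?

247700 frames

Frames at target rate = 99080 × (60) / (24) = 247700.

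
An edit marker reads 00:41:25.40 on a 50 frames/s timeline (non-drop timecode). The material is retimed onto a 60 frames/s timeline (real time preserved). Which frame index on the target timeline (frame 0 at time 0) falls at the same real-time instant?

Source frame index: (0×3600 + 41×60 + 25) × 50 + 40 = 124290.
Real time: 124290 / (50) = 12429/5 s.
Target frame: (12429/5) × (60) = 149148.

frame 149148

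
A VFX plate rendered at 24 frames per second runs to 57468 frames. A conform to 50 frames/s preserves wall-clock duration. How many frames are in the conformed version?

119725 frames

Target frames = source frames × (target rate / source rate) = 57468 × (50)/(24) = 57468 × 25/12 = 119725.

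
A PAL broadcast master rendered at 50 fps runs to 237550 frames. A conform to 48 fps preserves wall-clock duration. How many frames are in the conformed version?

228048 frames

Target frames = source frames × (target rate / source rate) = 237550 × (48)/(50) = 237550 × 24/25 = 228048.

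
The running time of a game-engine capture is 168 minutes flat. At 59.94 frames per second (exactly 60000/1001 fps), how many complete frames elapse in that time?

604195 frames

168 min = 10080 s.
Frames = 10080 × 60000/1001 = 86400000/143 ≈ 604195.8042.
Complete frames: 604195.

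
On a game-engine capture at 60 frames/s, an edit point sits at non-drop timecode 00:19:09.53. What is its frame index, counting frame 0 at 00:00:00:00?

68993

Total seconds to the label: (0 × 3600 + 19 × 60 + 9) = 1149.
Frame index = 1149 × 60 + 53 = 68993.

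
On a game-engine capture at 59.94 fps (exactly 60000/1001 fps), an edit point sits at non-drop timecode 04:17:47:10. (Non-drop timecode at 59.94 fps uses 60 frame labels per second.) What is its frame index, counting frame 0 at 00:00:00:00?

928030

Total seconds to the label: (4 × 3600 + 17 × 60 + 47) = 15467.
Frame index = 15467 × 60 + 10 = 928030.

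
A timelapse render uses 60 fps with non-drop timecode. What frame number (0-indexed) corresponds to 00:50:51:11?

Total seconds to the label: (0 × 3600 + 50 × 60 + 51) = 3051.
Frame index = 3051 × 60 + 11 = 183071.

frame 183071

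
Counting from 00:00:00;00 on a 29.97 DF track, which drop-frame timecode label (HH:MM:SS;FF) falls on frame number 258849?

Ten DF minutes hold 17982 frames, so frame 258849 lies in block 14 (frames 251748–269729) with 7101 frames into that block.
The block's first minute is 1800 frames and the rest 1798 each; 7101 frames reaches minute 3, so 14 × 18 + 3 × 2 = 258 labels have been skipped so far.
Adding those back, label number 258849 + 258 = 259107 at 30 labels/s is 8636 s + 27 f = 2 h 23 min 56 s frame 27, i.e. 02:23:56;27.

02:23:56;27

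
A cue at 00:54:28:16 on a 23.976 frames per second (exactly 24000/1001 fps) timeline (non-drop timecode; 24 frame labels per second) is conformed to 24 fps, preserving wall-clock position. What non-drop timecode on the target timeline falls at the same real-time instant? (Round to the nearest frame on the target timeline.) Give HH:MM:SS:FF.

00:54:31:22

Source frame index: (0×3600 + 54×60 + 28) × 24 + 16 = 78448.
Real time: 78448 / (24000/1001) = 4907903/1500 s.
Target frame: (4907903/1500) × (24) = 9815806/125 ≈ 78526.448 → 78526.
At 24 labels/s: frame 78526 → 00:54:31:22.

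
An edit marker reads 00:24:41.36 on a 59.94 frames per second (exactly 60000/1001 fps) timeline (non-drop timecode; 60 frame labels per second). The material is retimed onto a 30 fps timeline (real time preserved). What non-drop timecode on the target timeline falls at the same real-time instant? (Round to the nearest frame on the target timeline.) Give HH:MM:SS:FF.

00:24:43:02

Source frame index: (0×3600 + 24×60 + 41) × 60 + 36 = 88896.
Real time: 88896 / (60000/1001) = 926926/625 s.
Target frame: (926926/625) × (30) = 5561556/125 ≈ 44492.448 → 44492.
At 30 labels/s: frame 44492 → 00:24:43:02.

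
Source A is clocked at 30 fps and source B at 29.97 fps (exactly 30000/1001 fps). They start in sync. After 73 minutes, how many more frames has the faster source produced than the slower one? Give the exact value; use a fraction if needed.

73 min = 4380 s.
A emits 30 × 4380 = 131400 frames; B emits 30000/1001 × 4380 = 131400000/1001.
Difference = 131400/1001 frames (≈ 131.2687); B is behind A.

131400/1001 frames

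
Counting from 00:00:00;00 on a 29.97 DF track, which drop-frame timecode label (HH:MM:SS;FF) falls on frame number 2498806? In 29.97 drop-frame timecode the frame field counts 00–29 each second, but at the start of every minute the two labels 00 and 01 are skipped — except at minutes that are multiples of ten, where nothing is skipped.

Ten DF minutes hold 17982 frames, so frame 2498806 lies in block 138 (frames 2481516–2499497) with 17290 frames into that block.
The block's first minute is 1800 frames and the rest 1798 each; 17290 frames reaches minute 9, so 138 × 18 + 9 × 2 = 2502 labels have been skipped so far.
Adding those back, label number 2498806 + 2502 = 2501308 at 30 labels/s is 83376 s + 28 f = 23 h 9 min 36 s frame 28, i.e. 23:09:36;28.

23:09:36;28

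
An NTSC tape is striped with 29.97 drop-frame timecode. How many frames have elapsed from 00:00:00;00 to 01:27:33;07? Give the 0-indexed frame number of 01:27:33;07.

157439

As if non-drop at 30 labels/s: (1 × 3600 + 27 × 60 + 33) × 30 + 7 = 157597.
Minute boundaries passed: 87; those not divisible by 10: 87 − 8 = 79; dropped labels = 2 × 79 = 158.
Actual frame index = 157597 − 158 = 157439.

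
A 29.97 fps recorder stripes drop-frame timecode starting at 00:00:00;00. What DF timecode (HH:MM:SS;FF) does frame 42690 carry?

Each 10-minute DF block holds 10 × 60 × 30 − 9 × 2 = 17982 frames. 42690 ÷ 17982 → 2 full blocks, remainder 6726.
Within the partial block the first minute is 1800 frames and each further minute 1798, so 3 further minute boundaries passed. Total skipped labels = 18 × 2 + 2 × 3 = 42.
Non-drop label index = 42690 + 42 = 42732; at 30 labels/s that is 00:23:44:12, i.e. DF 00:23:44;12.

00:23:44;12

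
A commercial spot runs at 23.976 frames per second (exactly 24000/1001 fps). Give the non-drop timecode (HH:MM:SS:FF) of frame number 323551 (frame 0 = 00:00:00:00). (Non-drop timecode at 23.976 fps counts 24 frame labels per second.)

03:44:41:07

323551 ÷ 24 = 13481 full seconds, remainder 7 frames.
13481 s = 3 h 44 min 41 s.
Timecode: 03:44:41:07.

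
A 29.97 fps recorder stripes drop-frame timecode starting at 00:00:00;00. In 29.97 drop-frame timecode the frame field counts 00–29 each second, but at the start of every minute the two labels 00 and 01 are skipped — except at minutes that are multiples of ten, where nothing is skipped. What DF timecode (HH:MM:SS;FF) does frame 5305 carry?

00:02:56;29

Ten DF minutes hold 17982 frames, so frame 5305 lies in block 0 (frames 0–17981) with 5305 frames into that block.
The block's first minute is 1800 frames and the rest 1798 each; 5305 frames reaches minute 2, so 0 × 18 + 2 × 2 = 4 labels have been skipped so far.
Adding those back, label number 5305 + 4 = 5309 at 30 labels/s is 176 s + 29 f = 0 h 2 min 56 s frame 29, i.e. 00:02:56;29.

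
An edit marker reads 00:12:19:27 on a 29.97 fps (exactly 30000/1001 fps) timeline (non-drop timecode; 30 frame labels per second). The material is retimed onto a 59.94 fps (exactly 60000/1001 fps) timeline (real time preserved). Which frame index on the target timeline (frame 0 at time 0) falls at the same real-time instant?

Source frame index: (0×3600 + 12×60 + 19) × 30 + 27 = 22197.
Real time: 22197 / (30000/1001) = 7406399/10000 s.
Target frame: (7406399/10000) × (60000/1001) = 44394.

frame 44394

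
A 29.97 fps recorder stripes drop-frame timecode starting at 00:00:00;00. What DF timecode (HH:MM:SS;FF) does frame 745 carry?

Ten DF minutes hold 17982 frames, so frame 745 lies in block 0 (frames 0–17981) with 745 frames into that block.
The block's first minute is 1800 frames and the rest 1798 each; 745 frames reaches minute 0, so 0 × 18 + 0 × 2 = 0 labels have been skipped so far.
Adding those back, label number 745 + 0 = 745 at 30 labels/s is 24 s + 25 f = 0 h 0 min 24 s frame 25, i.e. 00:00:24;25.

00:00:24;25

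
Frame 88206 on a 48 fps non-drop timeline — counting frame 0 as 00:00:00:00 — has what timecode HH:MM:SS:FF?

00:30:37:30

88206 ÷ 48 = 1837 full seconds, remainder 30 frames.
1837 s = 0 h 30 min 37 s.
Timecode: 00:30:37:30.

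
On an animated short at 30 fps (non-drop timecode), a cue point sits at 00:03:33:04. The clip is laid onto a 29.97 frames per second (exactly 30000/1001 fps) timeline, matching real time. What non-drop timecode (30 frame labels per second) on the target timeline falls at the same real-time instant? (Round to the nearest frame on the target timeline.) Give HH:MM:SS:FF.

00:03:32:28

Source frame index: (0×3600 + 3×60 + 33) × 30 + 4 = 6394.
Real time: 6394 / (30) = 3197/15 s.
Target frame: (3197/15) × (30000/1001) = 6394000/1001 ≈ 6387.612 → 6388.
At 30 labels/s: frame 6388 → 00:03:32:28.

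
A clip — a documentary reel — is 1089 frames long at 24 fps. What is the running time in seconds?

Running time = 1089 / (24) = 45.375 s.

45.375 seconds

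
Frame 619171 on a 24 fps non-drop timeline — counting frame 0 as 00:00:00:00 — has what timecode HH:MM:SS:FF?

619171 ÷ 24 = 25798 full seconds, remainder 19 frames.
25798 s = 7 h 9 min 58 s.
Timecode: 07:09:58:19.

07:09:58:19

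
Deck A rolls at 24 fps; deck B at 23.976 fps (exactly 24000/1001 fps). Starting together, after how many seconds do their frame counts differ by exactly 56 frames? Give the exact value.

The gap grows by |24000/1001 − 24| = 24/1001 frames per second.
Time for a 56-frame gap: 56 ÷ (24/1001) = 7007/3 s.

7007/3 seconds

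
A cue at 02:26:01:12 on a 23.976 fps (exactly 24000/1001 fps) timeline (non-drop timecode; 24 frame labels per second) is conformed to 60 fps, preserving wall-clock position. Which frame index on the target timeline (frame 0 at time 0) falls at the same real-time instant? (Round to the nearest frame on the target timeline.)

frame 526216

Source frame index: (2×3600 + 26×60 + 1) × 24 + 12 = 210276.
Real time: 210276 / (24000/1001) = 17540523/2000 s.
Target frame: (17540523/2000) × (60) = 52621569/100 ≈ 526215.690 → 526216.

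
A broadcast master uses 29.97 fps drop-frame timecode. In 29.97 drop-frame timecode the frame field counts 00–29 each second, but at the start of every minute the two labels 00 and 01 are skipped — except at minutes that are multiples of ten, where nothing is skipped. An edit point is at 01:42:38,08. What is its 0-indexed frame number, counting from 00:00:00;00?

184564

As if non-drop at 30 labels/s: (1 × 3600 + 42 × 60 + 38) × 30 + 8 = 184748.
Minute boundaries passed: 102; those not divisible by 10: 102 − 10 = 92; dropped labels = 2 × 92 = 184.
Actual frame index = 184748 − 184 = 184564.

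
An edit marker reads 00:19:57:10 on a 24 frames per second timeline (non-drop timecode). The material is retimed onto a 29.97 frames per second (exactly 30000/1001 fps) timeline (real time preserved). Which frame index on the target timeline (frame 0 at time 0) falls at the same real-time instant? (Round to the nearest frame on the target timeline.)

Source frame index: (0×3600 + 19×60 + 57) × 24 + 10 = 28738.
Real time: 28738 / (24) = 14369/12 s.
Target frame: (14369/12) × (30000/1001) = 35922500/1001 ≈ 35886.613 → 35887.

frame 35887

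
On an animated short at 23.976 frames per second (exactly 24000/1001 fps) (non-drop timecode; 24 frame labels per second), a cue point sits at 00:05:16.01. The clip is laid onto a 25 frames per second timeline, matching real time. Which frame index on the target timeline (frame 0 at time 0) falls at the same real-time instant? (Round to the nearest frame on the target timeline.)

frame 7909

Source frame index: (0×3600 + 5×60 + 16) × 24 + 1 = 7585.
Real time: 7585 / (24000/1001) = 1518517/4800 s.
Target frame: (1518517/4800) × (25) = 1518517/192 ≈ 7908.943 → 7909.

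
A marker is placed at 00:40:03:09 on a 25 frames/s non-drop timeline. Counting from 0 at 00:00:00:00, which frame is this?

Total seconds to the label: (0 × 3600 + 40 × 60 + 3) = 2403.
Frame index = 2403 × 25 + 9 = 60084.

frame 60084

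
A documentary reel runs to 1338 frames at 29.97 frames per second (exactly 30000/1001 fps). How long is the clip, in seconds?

Running time = 1338 / (30000/1001) = 44.6446 s.

44.6446 seconds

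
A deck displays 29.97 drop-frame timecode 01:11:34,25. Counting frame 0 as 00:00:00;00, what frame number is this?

128717

As if non-drop at 30 labels/s: (1 × 3600 + 11 × 60 + 34) × 30 + 25 = 128845.
Minute boundaries passed: 71; those not divisible by 10: 71 − 7 = 64; dropped labels = 2 × 64 = 128.
Actual frame index = 128845 − 128 = 128717.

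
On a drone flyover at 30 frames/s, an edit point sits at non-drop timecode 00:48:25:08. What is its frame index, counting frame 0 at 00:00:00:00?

Total seconds to the label: (0 × 3600 + 48 × 60 + 25) = 2905.
Frame index = 2905 × 30 + 8 = 87158.

frame 87158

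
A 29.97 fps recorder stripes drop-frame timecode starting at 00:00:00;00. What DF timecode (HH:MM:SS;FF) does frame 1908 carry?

Each 10-minute DF block holds 10 × 60 × 30 − 9 × 2 = 17982 frames. 1908 ÷ 17982 → 0 full blocks, remainder 1908.
Within the partial block the first minute is 1800 frames and each further minute 1798, so 1 further minute boundary passed. Total skipped labels = 18 × 0 + 2 × 1 = 2.
Non-drop label index = 1908 + 2 = 1910; at 30 labels/s that is 00:01:03:20, i.e. DF 00:01:03;20.

00:01:03;20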